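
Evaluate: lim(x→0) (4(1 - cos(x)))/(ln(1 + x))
This is a 0/0 indeterminate form.

Apply L'Hôpital's rule: differentiate numerator and denominator separately.
  f(x) = 4 - 4·cos(x)   ⇒   f'(x) = 4·sin(x)
  g(x) = ln(x + 1)   ⇒   g'(x) = 1/(x + 1)
  lim(x→0) f'(x)/g'(x) = lim(x→0) (4·sin(x))/(1/(x + 1))
  = 0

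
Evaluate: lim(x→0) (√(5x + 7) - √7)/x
This is a standard limit.

Factor or rationalize the expression:
  lim(x→0) (√(5x + 7) - √7)/x = 5·sqrt(7)/14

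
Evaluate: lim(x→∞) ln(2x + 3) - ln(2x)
This is an ∞-∞ indeterminate form.

Combine fractions or rationalize to convert ∞-∞ to 0/0 form:
  lim(x→∞) ln(2x + 3) - ln(2x) = 0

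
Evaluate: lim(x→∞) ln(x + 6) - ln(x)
This is an ∞-∞ indeterminate form.

Combine fractions or rationalize to convert ∞-∞ to 0/0 form:
  lim(x→∞) ln(x + 6) - ln(x) = 0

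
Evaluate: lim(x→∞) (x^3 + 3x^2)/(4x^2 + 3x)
This is an ∞/∞ indeterminate form.

Apply L'Hôpital's rule: differentiate numerator and denominator separately.
  f(x) = x^3 + 3·x^2   ⇒   f'(x) = 3·x^2 + 6·x
  g(x) = 4·x^2 + 3·x   ⇒   g'(x) = 8·x + 3
  lim(x→∞) f'(x)/g'(x) = lim(x→∞) (3·x^2 + 6·x)/(8·x + 3)
  = ∞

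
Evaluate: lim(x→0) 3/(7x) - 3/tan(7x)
This is an ∞-∞ indeterminate form.

Combine fractions or rationalize to convert ∞-∞ to 0/0 form:
  lim(x→0) 3/(7x) - 3/tan(7x) = 0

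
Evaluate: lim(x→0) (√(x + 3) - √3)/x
This is a standard limit.

Factor or rationalize the expression:
  lim(x→0) (√(x + 3) - √3)/x = sqrt(3)/6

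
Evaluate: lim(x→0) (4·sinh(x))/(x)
This is a 0/0 indeterminate form.

Apply L'Hôpital's rule: differentiate numerator and denominator separately.
  f(x) = 4·sinh(x)   ⇒   f'(x) = 4·cosh(x)
  g(x) = x   ⇒   g'(x) = 1
  lim(x→0) f'(x)/g'(x) = lim(x→0) (4·cosh(x))/(1)
  = 4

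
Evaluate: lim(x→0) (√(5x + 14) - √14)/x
This is a standard limit.

Factor or rationalize the expression:
  lim(x→0) (√(5x + 14) - √14)/x = 5·sqrt(14)/28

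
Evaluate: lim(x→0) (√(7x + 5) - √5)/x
This is a standard limit.

Factor or rationalize the expression:
  lim(x→0) (√(7x + 5) - √5)/x = 7·sqrt(5)/10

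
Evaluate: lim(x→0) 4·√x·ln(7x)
This is a 0·∞ indeterminate form.

Rewrite 0·∞ as a quotient (0/0 or ∞/∞ form), then apply L'Hôpital's rule:
  lim(x→0) 4·√x·ln(7x) = 0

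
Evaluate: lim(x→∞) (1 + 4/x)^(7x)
This is an exponential indeterminate form.

For exponential indeterminate forms, take the natural log:
  Let L = lim(x→∞) (1 + 4/x)^(7x)
  Then ln(L) = lim(x→∞) [exponent × ln(base)]
  Evaluate using L'Hôpital or standard limits, then exponentiate.
  L = e^(28)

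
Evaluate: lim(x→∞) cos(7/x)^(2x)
This is an exponential indeterminate form.

For exponential indeterminate forms, take the natural log:
  Let L = lim(x→∞) cos(7/x)^(2x)
  Then ln(L) = lim(x→∞) [exponent × ln(base)]
  Evaluate using L'Hôpital or standard limits, then exponentiate.
  L = 1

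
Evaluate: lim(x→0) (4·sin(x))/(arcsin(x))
This is a 0/0 indeterminate form.

Apply L'Hôpital's rule: differentiate numerator and denominator separately.
  f(x) = 4·sin(x)   ⇒   f'(x) = 4·cos(x)
  g(x) = asin(x)   ⇒   g'(x) = 1/sqrt(1 - x^2)
  lim(x→0) f'(x)/g'(x) = lim(x→0) (4·cos(x))/(1/sqrt(1 - x^2))
  = 4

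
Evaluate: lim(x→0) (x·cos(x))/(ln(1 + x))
This is a 0/0 indeterminate form.

Apply L'Hôpital's rule: differentiate numerator and denominator separately.
  f(x) = x·cos(x)   ⇒   f'(x) = -x·sin(x) + cos(x)
  g(x) = ln(x + 1)   ⇒   g'(x) = 1/(x + 1)
  lim(x→0) f'(x)/g'(x) = lim(x→0) (-x·sin(x) + cos(x))/(1/(x + 1))
  = 1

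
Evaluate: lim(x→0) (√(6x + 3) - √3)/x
This is a standard limit.

Factor or rationalize the expression:
  lim(x→0) (√(6x + 3) - √3)/x = sqrt(3)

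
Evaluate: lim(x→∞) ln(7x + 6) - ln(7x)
This is an ∞-∞ indeterminate form.

Combine fractions or rationalize to convert ∞-∞ to 0/0 form:
  lim(x→∞) ln(7x + 6) - ln(7x) = 0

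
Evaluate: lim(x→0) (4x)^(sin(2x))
This is an exponential indeterminate form.

For exponential indeterminate forms, take the natural log:
  Let L = lim(x→0) (4x)^(sin(2x))
  Then ln(L) = lim(x→0) [exponent × ln(base)]
  Evaluate using L'Hôpital or standard limits, then exponentiate.
  L = 1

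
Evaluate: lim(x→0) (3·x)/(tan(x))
This is a 0/0 indeterminate form.

Apply L'Hôpital's rule: differentiate numerator and denominator separately.
  f(x) = 3·x   ⇒   f'(x) = 3
  g(x) = tan(x)   ⇒   g'(x) = tan(x)^2 + 1
  lim(x→0) f'(x)/g'(x) = lim(x→0) (3)/(tan(x)^2 + 1)
  = 3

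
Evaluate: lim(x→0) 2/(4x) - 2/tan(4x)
This is an ∞-∞ indeterminate form.

Combine fractions or rationalize to convert ∞-∞ to 0/0 form:
  lim(x→0) 2/(4x) - 2/tan(4x) = 0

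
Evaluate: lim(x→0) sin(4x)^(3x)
This is an exponential indeterminate form.

For exponential indeterminate forms, take the natural log:
  Let L = lim(x→0) sin(4x)^(3x)
  Then ln(L) = lim(x→0) [exponent × ln(base)]
  Evaluate using L'Hôpital or standard limits, then exponentiate.
  L = 1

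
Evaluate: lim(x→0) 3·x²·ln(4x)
This is a 0·∞ indeterminate form.

Rewrite 0·∞ as a quotient (0/0 or ∞/∞ form), then apply L'Hôpital's rule:
  lim(x→0) 3·x²·ln(4x) = 0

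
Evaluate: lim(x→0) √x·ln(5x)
This is a 0·∞ indeterminate form.

Rewrite 0·∞ as a quotient (0/0 or ∞/∞ form), then apply L'Hôpital's rule:
  lim(x→0) √x·ln(5x) = 0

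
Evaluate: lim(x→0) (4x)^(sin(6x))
This is an exponential indeterminate form.

For exponential indeterminate forms, take the natural log:
  Let L = lim(x→0) (4x)^(sin(6x))
  Then ln(L) = lim(x→0) [exponent × ln(base)]
  Evaluate using L'Hôpital or standard limits, then exponentiate.
  L = 1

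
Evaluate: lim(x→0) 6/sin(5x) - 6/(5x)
This is an ∞-∞ indeterminate form.

Combine fractions or rationalize to convert ∞-∞ to 0/0 form:
  lim(x→0) 6/sin(5x) - 6/(5x) = 0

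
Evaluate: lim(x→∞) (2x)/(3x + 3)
This is an ∞/∞ indeterminate form.

Apply L'Hôpital's rule: differentiate numerator and denominator separately.
  f(x) = 2·x   ⇒   f'(x) = 2
  g(x) = 3·x + 3   ⇒   g'(x) = 3
  lim(x→∞) f'(x)/g'(x) = lim(x→∞) (2)/(3)
  = 2/3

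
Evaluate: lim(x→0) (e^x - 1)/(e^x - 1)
This is a 0/0 indeterminate form.

Apply L'Hôpital's rule: differentiate numerator and denominator separately.
  f(x) = e^(x) - 1   ⇒   f'(x) = e^(x)
  g(x) = e^(x) - 1   ⇒   g'(x) = e^(x)
  lim(x→0) f'(x)/g'(x) = lim(x→0) (e^(x))/(e^(x))
  = 1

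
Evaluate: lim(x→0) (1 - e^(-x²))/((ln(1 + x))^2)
This is a 0/0 indeterminate form.

Apply L'Hôpital's rule: differentiate numerator and denominator separately.
  f(x) = 1 - e^(-x^2)   ⇒   f'(x) = 2·x·e^(-x^2)
  g(x) = ln(x + 1)^2   ⇒   g'(x) = 2·ln(x + 1)/(x + 1)
  lim(x→0) f'(x)/g'(x) = lim(x→0) (2·x·e^(-x^2))/(2·ln(x + 1)/(x + 1))
  = 1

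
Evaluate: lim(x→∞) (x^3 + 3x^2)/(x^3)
This is an ∞/∞ indeterminate form.

Apply L'Hôpital's rule: differentiate numerator and denominator separately.
  f(x) = x^3 + 3·x^2   ⇒   f'(x) = 3·x^2 + 6·x
  g(x) = x^3   ⇒   g'(x) = 3·x^2
  lim(x→∞) f'(x)/g'(x) = lim(x→∞) (3·x^2 + 6·x)/(3·x^2)
  = 1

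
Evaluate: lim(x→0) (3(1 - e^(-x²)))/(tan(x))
This is a 0/0 indeterminate form.

Apply L'Hôpital's rule: differentiate numerator and denominator separately.
  f(x) = 3 - 3·e^(-x^2)   ⇒   f'(x) = 6·x·e^(-x^2)
  g(x) = tan(x)   ⇒   g'(x) = tan(x)^2 + 1
  lim(x→0) f'(x)/g'(x) = lim(x→0) (6·x·e^(-x^2))/(tan(x)^2 + 1)
  = 0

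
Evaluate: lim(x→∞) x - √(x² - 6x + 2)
This is an ∞-∞ indeterminate form.

Combine fractions or rationalize to convert ∞-∞ to 0/0 form:
  lim(x→∞) x - √(x² - 6x + 2) = 3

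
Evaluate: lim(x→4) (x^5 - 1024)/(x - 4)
This is a standard limit.

Factor or rationalize the expression:
  lim(x→4) (x^5 - 1024)/(x - 4) = 1280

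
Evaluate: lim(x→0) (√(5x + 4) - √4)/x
This is a standard limit.

Factor or rationalize the expression:
  lim(x→0) (√(5x + 4) - √4)/x = 5/4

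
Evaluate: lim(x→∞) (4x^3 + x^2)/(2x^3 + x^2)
This is an ∞/∞ indeterminate form.

Apply L'Hôpital's rule: differentiate numerator and denominator separately.
  f(x) = 4·x^3 + x^2   ⇒   f'(x) = 12·x^2 + 2·x
  g(x) = 2·x^3 + x^2   ⇒   g'(x) = 6·x^2 + 2·x
  lim(x→∞) f'(x)/g'(x) = lim(x→∞) (12·x^2 + 2·x)/(6·x^2 + 2·x)
  = 2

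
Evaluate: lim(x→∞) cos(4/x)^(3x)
This is an exponential indeterminate form.

For exponential indeterminate forms, take the natural log:
  Let L = lim(x→∞) cos(4/x)^(3x)
  Then ln(L) = lim(x→∞) [exponent × ln(base)]
  Evaluate using L'Hôpital or standard limits, then exponentiate.
  L = 1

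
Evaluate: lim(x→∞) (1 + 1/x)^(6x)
This is an exponential indeterminate form.

For exponential indeterminate forms, take the natural log:
  Let L = lim(x→∞) (1 + 1/x)^(6x)
  Then ln(L) = lim(x→∞) [exponent × ln(base)]
  Evaluate using L'Hôpital or standard limits, then exponentiate.
  L = e^(6)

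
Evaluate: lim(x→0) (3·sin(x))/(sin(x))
This is a 0/0 indeterminate form.

Apply L'Hôpital's rule: differentiate numerator and denominator separately.
  f(x) = 3·sin(x)   ⇒   f'(x) = 3·cos(x)
  g(x) = sin(x)   ⇒   g'(x) = cos(x)
  lim(x→0) f'(x)/g'(x) = lim(x→0) (3·cos(x))/(cos(x))
  = 3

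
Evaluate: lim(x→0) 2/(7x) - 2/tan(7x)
This is an ∞-∞ indeterminate form.

Combine fractions or rationalize to convert ∞-∞ to 0/0 form:
  lim(x→0) 2/(7x) - 2/tan(7x) = 0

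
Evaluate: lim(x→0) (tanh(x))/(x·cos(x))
This is a 0/0 indeterminate form.

Apply L'Hôpital's rule: differentiate numerator and denominator separately.
  f(x) = tanh(x)   ⇒   f'(x) = 1 - tanh(x)^2
  g(x) = x·cos(x)   ⇒   g'(x) = -x·sin(x) + cos(x)
  lim(x→0) f'(x)/g'(x) = lim(x→0) (1 - tanh(x)^2)/(-x·sin(x) + cos(x))
  = 1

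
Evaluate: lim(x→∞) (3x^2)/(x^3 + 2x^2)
This is an ∞/∞ indeterminate form.

Apply L'Hôpital's rule: differentiate numerator and denominator separately.
  f(x) = 3·x^2   ⇒   f'(x) = 6·x
  g(x) = x^3 + 2·x^2   ⇒   g'(x) = 3·x^2 + 4·x
  lim(x→∞) f'(x)/g'(x) = lim(x→∞) (6·x)/(3·x^2 + 4·x)
  = 0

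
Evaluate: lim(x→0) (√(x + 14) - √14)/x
This is a standard limit.

Factor or rationalize the expression:
  lim(x→0) (√(x + 14) - √14)/x = sqrt(14)/28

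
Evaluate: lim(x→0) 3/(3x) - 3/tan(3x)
This is an ∞-∞ indeterminate form.

Combine fractions or rationalize to convert ∞-∞ to 0/0 form:
  lim(x→0) 3/(3x) - 3/tan(3x) = 0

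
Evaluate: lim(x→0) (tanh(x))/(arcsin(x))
This is a 0/0 indeterminate form.

Apply L'Hôpital's rule: differentiate numerator and denominator separately.
  f(x) = tanh(x)   ⇒   f'(x) = 1 - tanh(x)^2
  g(x) = asin(x)   ⇒   g'(x) = 1/sqrt(1 - x^2)
  lim(x→0) f'(x)/g'(x) = lim(x→0) (1 - tanh(x)^2)/(1/sqrt(1 - x^2))
  = 1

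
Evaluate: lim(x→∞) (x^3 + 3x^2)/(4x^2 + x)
This is an ∞/∞ indeterminate form.

Apply L'Hôpital's rule: differentiate numerator and denominator separately.
  f(x) = x^3 + 3·x^2   ⇒   f'(x) = 3·x^2 + 6·x
  g(x) = 4·x^2 + x   ⇒   g'(x) = 8·x + 1
  lim(x→∞) f'(x)/g'(x) = lim(x→∞) (3·x^2 + 6·x)/(8·x + 1)
  = ∞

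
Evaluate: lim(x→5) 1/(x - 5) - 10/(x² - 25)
This is an ∞-∞ indeterminate form.

Combine fractions or rationalize to convert ∞-∞ to 0/0 form:
  lim(x→5) 1/(x - 5) - 10/(x² - 25) = 1/10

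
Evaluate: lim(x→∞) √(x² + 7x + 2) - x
This is an ∞-∞ indeterminate form.

Combine fractions or rationalize to convert ∞-∞ to 0/0 form:
  lim(x→∞) √(x² + 7x + 2) - x = 7/2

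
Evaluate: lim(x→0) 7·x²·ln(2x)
This is a 0·∞ indeterminate form.

Rewrite 0·∞ as a quotient (0/0 or ∞/∞ form), then apply L'Hôpital's rule:
  lim(x→0) 7·x²·ln(2x) = 0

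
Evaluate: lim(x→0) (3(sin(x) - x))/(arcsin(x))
This is a 0/0 indeterminate form.

Apply L'Hôpital's rule: differentiate numerator and denominator separately.
  f(x) = -3·x + 3·sin(x)   ⇒   f'(x) = 3·cos(x) - 3
  g(x) = asin(x)   ⇒   g'(x) = 1/sqrt(1 - x^2)
  lim(x→0) f'(x)/g'(x) = lim(x→0) (3·cos(x) - 3)/(1/sqrt(1 - x^2))
  = 0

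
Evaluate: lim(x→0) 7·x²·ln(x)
This is a 0·∞ indeterminate form.

Rewrite 0·∞ as a quotient (0/0 or ∞/∞ form), then apply L'Hôpital's rule:
  lim(x→0) 7·x²·ln(x) = 0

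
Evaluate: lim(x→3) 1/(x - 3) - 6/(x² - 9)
This is an ∞-∞ indeterminate form.

Combine fractions or rationalize to convert ∞-∞ to 0/0 form:
  lim(x→3) 1/(x - 3) - 6/(x² - 9) = 1/6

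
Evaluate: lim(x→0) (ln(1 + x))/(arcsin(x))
This is a 0/0 indeterminate form.

Apply L'Hôpital's rule: differentiate numerator and denominator separately.
  f(x) = ln(x + 1)   ⇒   f'(x) = 1/(x + 1)
  g(x) = asin(x)   ⇒   g'(x) = 1/sqrt(1 - x^2)
  lim(x→0) f'(x)/g'(x) = lim(x→0) (1/(x + 1))/(1/sqrt(1 - x^2))
  = 1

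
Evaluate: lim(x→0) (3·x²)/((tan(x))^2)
This is a 0/0 indeterminate form.

Apply L'Hôpital's rule: differentiate numerator and denominator separately.
  f(x) = 3·x^2   ⇒   f'(x) = 6·x
  g(x) = tan(x)^2   ⇒   g'(x) = (2·tan(x)^2 + 2)·tan(x)
  lim(x→0) f'(x)/g'(x) = lim(x→0) (6·x)/((2·tan(x)^2 + 2)·tan(x))
  = 3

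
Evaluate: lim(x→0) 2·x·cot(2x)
This is a 0·∞ indeterminate form.

Rewrite 0·∞ as a quotient (0/0 or ∞/∞ form), then apply L'Hôpital's rule:
  lim(x→0) 2·x·cot(2x) = 1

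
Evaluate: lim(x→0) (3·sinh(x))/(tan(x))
This is a 0/0 indeterminate form.

Apply L'Hôpital's rule: differentiate numerator and denominator separately.
  f(x) = 3·sinh(x)   ⇒   f'(x) = 3·cosh(x)
  g(x) = tan(x)   ⇒   g'(x) = tan(x)^2 + 1
  lim(x→0) f'(x)/g'(x) = lim(x→0) (3·cosh(x))/(tan(x)^2 + 1)
  = 3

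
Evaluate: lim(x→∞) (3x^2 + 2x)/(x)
This is an ∞/∞ indeterminate form.

Apply L'Hôpital's rule: differentiate numerator and denominator separately.
  f(x) = 3·x^2 + 2·x   ⇒   f'(x) = 6·x + 2
  g(x) = x   ⇒   g'(x) = 1
  lim(x→∞) f'(x)/g'(x) = lim(x→∞) (6·x + 2)/(1)
  = ∞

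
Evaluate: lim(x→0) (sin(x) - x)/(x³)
This is a 0/0 indeterminate form.

Apply L'Hôpital's rule: differentiate numerator and denominator separately.
  f(x) = -x + sin(x)   ⇒   f'(x) = cos(x) - 1
  g(x) = x^3   ⇒   g'(x) = 3·x^2
  lim(x→0) f'(x)/g'(x) = lim(x→0) (cos(x) - 1)/(3·x^2)
  = -1/6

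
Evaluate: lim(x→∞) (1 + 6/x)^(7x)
This is an exponential indeterminate form.

For exponential indeterminate forms, take the natural log:
  Let L = lim(x→∞) (1 + 6/x)^(7x)
  Then ln(L) = lim(x→∞) [exponent × ln(base)]
  Evaluate using L'Hôpital or standard limits, then exponentiate.
  L = e^(42)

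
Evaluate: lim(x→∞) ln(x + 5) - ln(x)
This is an ∞-∞ indeterminate form.

Combine fractions or rationalize to convert ∞-∞ to 0/0 form:
  lim(x→∞) ln(x + 5) - ln(x) = 0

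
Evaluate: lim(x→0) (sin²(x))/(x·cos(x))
This is a 0/0 indeterminate form.

Apply L'Hôpital's rule: differentiate numerator and denominator separately.
  f(x) = sin(x)^2   ⇒   f'(x) = 2·sin(x)·cos(x)
  g(x) = x·cos(x)   ⇒   g'(x) = -x·sin(x) + cos(x)
  lim(x→0) f'(x)/g'(x) = lim(x→0) (2·sin(x)·cos(x))/(-x·sin(x) + cos(x))
  = 0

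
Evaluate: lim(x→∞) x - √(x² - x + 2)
This is an ∞-∞ indeterminate form.

Combine fractions or rationalize to convert ∞-∞ to 0/0 form:
  lim(x→∞) x - √(x² - x + 2) = 1/2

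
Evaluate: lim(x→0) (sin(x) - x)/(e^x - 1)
This is a 0/0 indeterminate form.

Apply L'Hôpital's rule: differentiate numerator and denominator separately.
  f(x) = -x + sin(x)   ⇒   f'(x) = cos(x) - 1
  g(x) = e^(x) - 1   ⇒   g'(x) = e^(x)
  lim(x→0) f'(x)/g'(x) = lim(x→0) (cos(x) - 1)/(e^(x))
  = 0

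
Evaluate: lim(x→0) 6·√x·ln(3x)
This is a 0·∞ indeterminate form.

Rewrite 0·∞ as a quotient (0/0 or ∞/∞ form), then apply L'Hôpital's rule:
  lim(x→0) 6·√x·ln(3x) = 0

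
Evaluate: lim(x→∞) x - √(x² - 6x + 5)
This is an ∞-∞ indeterminate form.

Combine fractions or rationalize to convert ∞-∞ to 0/0 form:
  lim(x→∞) x - √(x² - 6x + 5) = 3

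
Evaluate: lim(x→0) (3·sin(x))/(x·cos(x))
This is a 0/0 indeterminate form.

Apply L'Hôpital's rule: differentiate numerator and denominator separately.
  f(x) = 3·sin(x)   ⇒   f'(x) = 3·cos(x)
  g(x) = x·cos(x)   ⇒   g'(x) = -x·sin(x) + cos(x)
  lim(x→0) f'(x)/g'(x) = lim(x→0) (3·cos(x))/(-x·sin(x) + cos(x))
  = 3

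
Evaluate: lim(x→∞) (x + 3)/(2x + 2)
This is an ∞/∞ indeterminate form.

Apply L'Hôpital's rule: differentiate numerator and denominator separately.
  f(x) = x + 3   ⇒   f'(x) = 1
  g(x) = 2·x + 2   ⇒   g'(x) = 2
  lim(x→∞) f'(x)/g'(x) = lim(x→∞) (1)/(2)
  = 1/2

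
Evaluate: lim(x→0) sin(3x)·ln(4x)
This is a 0·∞ indeterminate form.

Rewrite 0·∞ as a quotient (0/0 or ∞/∞ form), then apply L'Hôpital's rule:
  lim(x→0) sin(3x)·ln(4x) = 0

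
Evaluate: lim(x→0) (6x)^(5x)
This is an exponential indeterminate form.

For exponential indeterminate forms, take the natural log:
  Let L = lim(x→0) (6x)^(5x)
  Then ln(L) = lim(x→0) [exponent × ln(base)]
  Evaluate using L'Hôpital or standard limits, then exponentiate.
  L = 1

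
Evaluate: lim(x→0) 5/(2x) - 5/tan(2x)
This is an ∞-∞ indeterminate form.

Combine fractions or rationalize to convert ∞-∞ to 0/0 form:
  lim(x→0) 5/(2x) - 5/tan(2x) = 0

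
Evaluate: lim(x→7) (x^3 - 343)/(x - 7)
This is a standard limit.

Factor or rationalize the expression:
  lim(x→7) (x^3 - 343)/(x - 7) = 147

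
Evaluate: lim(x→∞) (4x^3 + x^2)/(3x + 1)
This is an ∞/∞ indeterminate form.

Apply L'Hôpital's rule: differentiate numerator and denominator separately.
  f(x) = 4·x^3 + x^2   ⇒   f'(x) = 12·x^2 + 2·x
  g(x) = 3·x + 1   ⇒   g'(x) = 3
  lim(x→∞) f'(x)/g'(x) = lim(x→∞) (12·x^2 + 2·x)/(3)
  = ∞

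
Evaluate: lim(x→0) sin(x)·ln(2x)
This is a 0·∞ indeterminate form.

Rewrite 0·∞ as a quotient (0/0 or ∞/∞ form), then apply L'Hôpital's rule:
  lim(x→0) sin(x)·ln(2x) = 0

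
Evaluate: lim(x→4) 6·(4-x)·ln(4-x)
This is a 0·∞ indeterminate form.

Rewrite 0·∞ as a quotient (0/0 or ∞/∞ form), then apply L'Hôpital's rule:
  lim(x→4) 6·(4-x)·ln(4-x) = 0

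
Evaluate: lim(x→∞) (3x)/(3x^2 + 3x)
This is an ∞/∞ indeterminate form.

Apply L'Hôpital's rule: differentiate numerator and denominator separately.
  f(x) = 3·x   ⇒   f'(x) = 3
  g(x) = 3·x^2 + 3·x   ⇒   g'(x) = 6·x + 3
  lim(x→∞) f'(x)/g'(x) = lim(x→∞) (3)/(6·x + 3)
  = 0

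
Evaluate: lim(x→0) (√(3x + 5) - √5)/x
This is a standard limit.

Factor or rationalize the expression:
  lim(x→0) (√(3x + 5) - √5)/x = 3·sqrt(5)/10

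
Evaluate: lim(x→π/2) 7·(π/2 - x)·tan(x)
This is a 0·∞ indeterminate form.

Rewrite 0·∞ as a quotient (0/0 or ∞/∞ form), then apply L'Hôpital's rule:
  lim(x→π/2) 7·(π/2 - x)·tan(x) = 7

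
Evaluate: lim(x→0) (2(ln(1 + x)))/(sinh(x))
This is a 0/0 indeterminate form.

Apply L'Hôpital's rule: differentiate numerator and denominator separately.
  f(x) = 2·ln(x + 1)   ⇒   f'(x) = 2/(x + 1)
  g(x) = sinh(x)   ⇒   g'(x) = cosh(x)
  lim(x→0) f'(x)/g'(x) = lim(x→0) (2/(x + 1))/(cosh(x))
  = 2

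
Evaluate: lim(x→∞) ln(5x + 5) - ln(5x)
This is an ∞-∞ indeterminate form.

Combine fractions or rationalize to convert ∞-∞ to 0/0 form:
  lim(x→∞) ln(5x + 5) - ln(5x) = 0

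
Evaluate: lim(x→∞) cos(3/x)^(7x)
This is an exponential indeterminate form.

For exponential indeterminate forms, take the natural log:
  Let L = lim(x→∞) cos(3/x)^(7x)
  Then ln(L) = lim(x→∞) [exponent × ln(base)]
  Evaluate using L'Hôpital or standard limits, then exponentiate.
  L = 1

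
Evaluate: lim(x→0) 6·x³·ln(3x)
This is a 0·∞ indeterminate form.

Rewrite 0·∞ as a quotient (0/0 or ∞/∞ form), then apply L'Hôpital's rule:
  lim(x→0) 6·x³·ln(3x) = 0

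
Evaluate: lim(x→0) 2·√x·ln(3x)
This is a 0·∞ indeterminate form.

Rewrite 0·∞ as a quotient (0/0 or ∞/∞ form), then apply L'Hôpital's rule:
  lim(x→0) 2·√x·ln(3x) = 0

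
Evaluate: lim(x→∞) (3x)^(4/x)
This is an exponential indeterminate form.

For exponential indeterminate forms, take the natural log:
  Let L = lim(x→∞) (3x)^(4/x)
  Then ln(L) = lim(x→∞) [exponent × ln(base)]
  Evaluate using L'Hôpital or standard limits, then exponentiate.
  L = 1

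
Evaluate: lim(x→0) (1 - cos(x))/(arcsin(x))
This is a 0/0 indeterminate form.

Apply L'Hôpital's rule: differentiate numerator and denominator separately.
  f(x) = 1 - cos(x)   ⇒   f'(x) = sin(x)
  g(x) = asin(x)   ⇒   g'(x) = 1/sqrt(1 - x^2)
  lim(x→0) f'(x)/g'(x) = lim(x→0) (sin(x))/(1/sqrt(1 - x^2))
  = 0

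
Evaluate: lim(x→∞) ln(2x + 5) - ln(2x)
This is an ∞-∞ indeterminate form.

Combine fractions or rationalize to convert ∞-∞ to 0/0 form:
  lim(x→∞) ln(2x + 5) - ln(2x) = 0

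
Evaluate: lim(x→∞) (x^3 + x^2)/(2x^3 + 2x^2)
This is an ∞/∞ indeterminate form.

Apply L'Hôpital's rule: differentiate numerator and denominator separately.
  f(x) = x^3 + x^2   ⇒   f'(x) = 3·x^2 + 2·x
  g(x) = 2·x^3 + 2·x^2   ⇒   g'(x) = 6·x^2 + 4·x
  lim(x→∞) f'(x)/g'(x) = lim(x→∞) (3·x^2 + 2·x)/(6·x^2 + 4·x)
  = 1/2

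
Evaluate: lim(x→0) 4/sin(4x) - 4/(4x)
This is an ∞-∞ indeterminate form.

Combine fractions or rationalize to convert ∞-∞ to 0/0 form:
  lim(x→0) 4/sin(4x) - 4/(4x) = 0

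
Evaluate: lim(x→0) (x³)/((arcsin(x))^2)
This is a 0/0 indeterminate form.

Apply L'Hôpital's rule: differentiate numerator and denominator separately.
  f(x) = x^3   ⇒   f'(x) = 3·x^2
  g(x) = asin(x)^2   ⇒   g'(x) = 2·asin(x)/sqrt(1 - x^2)
  lim(x→0) f'(x)/g'(x) = lim(x→0) (3·x^2)/(2·asin(x)/sqrt(1 - x^2))
  = 0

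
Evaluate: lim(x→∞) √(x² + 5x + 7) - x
This is an ∞-∞ indeterminate form.

Combine fractions or rationalize to convert ∞-∞ to 0/0 form:
  lim(x→∞) √(x² + 5x + 7) - x = 5/2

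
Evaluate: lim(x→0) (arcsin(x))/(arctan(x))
This is a 0/0 indeterminate form.

Apply L'Hôpital's rule: differentiate numerator and denominator separately.
  f(x) = asin(x)   ⇒   f'(x) = 1/sqrt(1 - x^2)
  g(x) = atan(x)   ⇒   g'(x) = 1/(x^2 + 1)
  lim(x→0) f'(x)/g'(x) = lim(x→0) (1/sqrt(1 - x^2))/(1/(x^2 + 1))
  = 1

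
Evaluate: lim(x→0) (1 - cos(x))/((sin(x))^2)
This is a 0/0 indeterminate form.

Apply L'Hôpital's rule: differentiate numerator and denominator separately.
  f(x) = 1 - cos(x)   ⇒   f'(x) = sin(x)
  g(x) = sin(x)^2   ⇒   g'(x) = 2·sin(x)·cos(x)
  lim(x→0) f'(x)/g'(x) = lim(x→0) (sin(x))/(2·sin(x)·cos(x))
  = 1/2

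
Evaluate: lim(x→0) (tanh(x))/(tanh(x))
This is a 0/0 indeterminate form.

Apply L'Hôpital's rule: differentiate numerator and denominator separately.
  f(x) = tanh(x)   ⇒   f'(x) = 1 - tanh(x)^2
  g(x) = tanh(x)   ⇒   g'(x) = 1 - tanh(x)^2
  lim(x→0) f'(x)/g'(x) = lim(x→0) (1 - tanh(x)^2)/(1 - tanh(x)^2)
  = 1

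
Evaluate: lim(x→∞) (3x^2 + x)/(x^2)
This is an ∞/∞ indeterminate form.

Apply L'Hôpital's rule: differentiate numerator and denominator separately.
  f(x) = 3·x^2 + x   ⇒   f'(x) = 6·x + 1
  g(x) = x^2   ⇒   g'(x) = 2·x
  lim(x→∞) f'(x)/g'(x) = lim(x→∞) (6·x + 1)/(2·x)
  = 3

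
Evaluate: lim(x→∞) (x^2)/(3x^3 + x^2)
This is an ∞/∞ indeterminate form.

Apply L'Hôpital's rule: differentiate numerator and denominator separately.
  f(x) = x^2   ⇒   f'(x) = 2·x
  g(x) = 3·x^3 + x^2   ⇒   g'(x) = 9·x^2 + 2·x
  lim(x→∞) f'(x)/g'(x) = lim(x→∞) (2·x)/(9·x^2 + 2·x)
  = 0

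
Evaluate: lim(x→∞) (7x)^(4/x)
This is an exponential indeterminate form.

For exponential indeterminate forms, take the natural log:
  Let L = lim(x→∞) (7x)^(4/x)
  Then ln(L) = lim(x→∞) [exponent × ln(base)]
  Evaluate using L'Hôpital or standard limits, then exponentiate.
  L = 1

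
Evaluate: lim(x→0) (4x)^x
This is an exponential indeterminate form.

For exponential indeterminate forms, take the natural log:
  Let L = lim(x→0) (4x)^x
  Then ln(L) = lim(x→0) [exponent × ln(base)]
  Evaluate using L'Hôpital or standard limits, then exponentiate.
  L = 1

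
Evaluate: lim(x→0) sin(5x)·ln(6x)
This is a 0·∞ indeterminate form.

Rewrite 0·∞ as a quotient (0/0 or ∞/∞ form), then apply L'Hôpital's rule:
  lim(x→0) sin(5x)·ln(6x) = 0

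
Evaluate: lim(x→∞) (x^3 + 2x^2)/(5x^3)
This is an ∞/∞ indeterminate form.

Apply L'Hôpital's rule: differentiate numerator and denominator separately.
  f(x) = x^3 + 2·x^2   ⇒   f'(x) = 3·x^2 + 4·x
  g(x) = 5·x^3   ⇒   g'(x) = 15·x^2
  lim(x→∞) f'(x)/g'(x) = lim(x→∞) (3·x^2 + 4·x)/(15·x^2)
  = 1/5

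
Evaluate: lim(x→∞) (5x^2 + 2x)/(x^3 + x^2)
This is an ∞/∞ indeterminate form.

Apply L'Hôpital's rule: differentiate numerator and denominator separately.
  f(x) = 5·x^2 + 2·x   ⇒   f'(x) = 10·x + 2
  g(x) = x^3 + x^2   ⇒   g'(x) = 3·x^2 + 2·x
  lim(x→∞) f'(x)/g'(x) = lim(x→∞) (10·x + 2)/(3·x^2 + 2·x)
  = 0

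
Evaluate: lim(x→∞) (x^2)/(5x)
This is an ∞/∞ indeterminate form.

Apply L'Hôpital's rule: differentiate numerator and denominator separately.
  f(x) = x^2   ⇒   f'(x) = 2·x
  g(x) = 5·x   ⇒   g'(x) = 5
  lim(x→∞) f'(x)/g'(x) = lim(x→∞) (2·x)/(5)
  = ∞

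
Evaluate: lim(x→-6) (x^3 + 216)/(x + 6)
This is a standard limit.

Factor or rationalize the expression:
  lim(x→-6) (x^3 + 216)/(x + 6) = 108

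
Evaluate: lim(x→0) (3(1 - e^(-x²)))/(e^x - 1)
This is a 0/0 indeterminate form.

Apply L'Hôpital's rule: differentiate numerator and denominator separately.
  f(x) = 3 - 3·e^(-x^2)   ⇒   f'(x) = 6·x·e^(-x^2)
  g(x) = e^(x) - 1   ⇒   g'(x) = e^(x)
  lim(x→0) f'(x)/g'(x) = lim(x→0) (6·x·e^(-x^2))/(e^(x))
  = 0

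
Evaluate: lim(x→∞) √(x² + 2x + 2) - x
This is an ∞-∞ indeterminate form.

Combine fractions or rationalize to convert ∞-∞ to 0/0 form:
  lim(x→∞) √(x² + 2x + 2) - x = 1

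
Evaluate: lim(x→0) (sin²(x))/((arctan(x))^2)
This is a 0/0 indeterminate form.

Apply L'Hôpital's rule: differentiate numerator and denominator separately.
  f(x) = sin(x)^2   ⇒   f'(x) = 2·sin(x)·cos(x)
  g(x) = atan(x)^2   ⇒   g'(x) = 2·atan(x)/(x^2 + 1)
  lim(x→0) f'(x)/g'(x) = lim(x→0) (2·sin(x)·cos(x))/(2·atan(x)/(x^2 + 1))
  = 1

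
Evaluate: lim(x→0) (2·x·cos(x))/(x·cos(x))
This is a 0/0 indeterminate form.

Apply L'Hôpital's rule: differentiate numerator and denominator separately.
  f(x) = 2·x·cos(x)   ⇒   f'(x) = -2·x·sin(x) + 2·cos(x)
  g(x) = x·cos(x)   ⇒   g'(x) = -x·sin(x) + cos(x)
  lim(x→0) f'(x)/g'(x) = lim(x→0) (-2·x·sin(x) + 2·cos(x))/(-x·sin(x) + cos(x))
  = 2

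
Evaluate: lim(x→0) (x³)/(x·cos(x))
This is a 0/0 indeterminate form.

Apply L'Hôpital's rule: differentiate numerator and denominator separately.
  f(x) = x^3   ⇒   f'(x) = 3·x^2
  g(x) = x·cos(x)   ⇒   g'(x) = -x·sin(x) + cos(x)
  lim(x→0) f'(x)/g'(x) = lim(x→0) (3·x^2)/(-x·sin(x) + cos(x))
  = 0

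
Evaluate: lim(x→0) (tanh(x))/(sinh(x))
This is a 0/0 indeterminate form.

Apply L'Hôpital's rule: differentiate numerator and denominator separately.
  f(x) = tanh(x)   ⇒   f'(x) = 1 - tanh(x)^2
  g(x) = sinh(x)   ⇒   g'(x) = cosh(x)
  lim(x→0) f'(x)/g'(x) = lim(x→0) (1 - tanh(x)^2)/(cosh(x))
  = 1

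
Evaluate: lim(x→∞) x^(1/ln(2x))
This is an exponential indeterminate form.

For exponential indeterminate forms, take the natural log:
  Let L = lim(x→∞) x^(1/ln(2x))
  Then ln(L) = lim(x→∞) [exponent × ln(base)]
  Evaluate using L'Hôpital or standard limits, then exponentiate.
  L = e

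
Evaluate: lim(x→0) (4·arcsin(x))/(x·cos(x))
This is a 0/0 indeterminate form.

Apply L'Hôpital's rule: differentiate numerator and denominator separately.
  f(x) = 4·asin(x)   ⇒   f'(x) = 4/sqrt(1 - x^2)
  g(x) = x·cos(x)   ⇒   g'(x) = -x·sin(x) + cos(x)
  lim(x→0) f'(x)/g'(x) = lim(x→0) (4/sqrt(1 - x^2))/(-x·sin(x) + cos(x))
  = 4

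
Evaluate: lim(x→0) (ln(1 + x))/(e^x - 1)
This is a 0/0 indeterminate form.

Apply L'Hôpital's rule: differentiate numerator and denominator separately.
  f(x) = ln(x + 1)   ⇒   f'(x) = 1/(x + 1)
  g(x) = e^(x) - 1   ⇒   g'(x) = e^(x)
  lim(x→0) f'(x)/g'(x) = lim(x→0) (1/(x + 1))/(e^(x))
  = 1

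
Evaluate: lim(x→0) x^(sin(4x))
This is an exponential indeterminate form.

For exponential indeterminate forms, take the natural log:
  Let L = lim(x→0) x^(sin(4x))
  Then ln(L) = lim(x→0) [exponent × ln(base)]
  Evaluate using L'Hôpital or standard limits, then exponentiate.
  L = 1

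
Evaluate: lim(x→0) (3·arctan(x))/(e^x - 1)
This is a 0/0 indeterminate form.

Apply L'Hôpital's rule: differentiate numerator and denominator separately.
  f(x) = 3·atan(x)   ⇒   f'(x) = 3/(x^2 + 1)
  g(x) = e^(x) - 1   ⇒   g'(x) = e^(x)
  lim(x→0) f'(x)/g'(x) = lim(x→0) (3/(x^2 + 1))/(e^(x))
  = 3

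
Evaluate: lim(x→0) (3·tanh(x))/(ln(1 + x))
This is a 0/0 indeterminate form.

Apply L'Hôpital's rule: differentiate numerator and denominator separately.
  f(x) = 3·tanh(x)   ⇒   f'(x) = 3 - 3·tanh(x)^2
  g(x) = ln(x + 1)   ⇒   g'(x) = 1/(x + 1)
  lim(x→0) f'(x)/g'(x) = lim(x→0) (3 - 3·tanh(x)^2)/(1/(x + 1))
  = 3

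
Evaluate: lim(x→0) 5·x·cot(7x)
This is a 0·∞ indeterminate form.

Rewrite 0·∞ as a quotient (0/0 or ∞/∞ form), then apply L'Hôpital's rule:
  lim(x→0) 5·x·cot(7x) = 5/7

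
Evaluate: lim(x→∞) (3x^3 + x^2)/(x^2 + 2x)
This is an ∞/∞ indeterminate form.

Apply L'Hôpital's rule: differentiate numerator and denominator separately.
  f(x) = 3·x^3 + x^2   ⇒   f'(x) = 9·x^2 + 2·x
  g(x) = x^2 + 2·x   ⇒   g'(x) = 2·x + 2
  lim(x→∞) f'(x)/g'(x) = lim(x→∞) (9·x^2 + 2·x)/(2·x + 2)
  = ∞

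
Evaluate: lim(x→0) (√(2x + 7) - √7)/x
This is a standard limit.

Factor or rationalize the expression:
  lim(x→0) (√(2x + 7) - √7)/x = sqrt(7)/7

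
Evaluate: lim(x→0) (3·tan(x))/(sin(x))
This is a 0/0 indeterminate form.

Apply L'Hôpital's rule: differentiate numerator and denominator separately.
  f(x) = 3·tan(x)   ⇒   f'(x) = 3·tan(x)^2 + 3
  g(x) = sin(x)   ⇒   g'(x) = cos(x)
  lim(x→0) f'(x)/g'(x) = lim(x→0) (3·tan(x)^2 + 3)/(cos(x))
  = 3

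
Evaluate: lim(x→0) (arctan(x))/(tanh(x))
This is a 0/0 indeterminate form.

Apply L'Hôpital's rule: differentiate numerator and denominator separately.
  f(x) = atan(x)   ⇒   f'(x) = 1/(x^2 + 1)
  g(x) = tanh(x)   ⇒   g'(x) = 1 - tanh(x)^2
  lim(x→0) f'(x)/g'(x) = lim(x→0) (1/(x^2 + 1))/(1 - tanh(x)^2)
  = 1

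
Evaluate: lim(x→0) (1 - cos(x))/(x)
This is a 0/0 indeterminate form.

Apply L'Hôpital's rule: differentiate numerator and denominator separately.
  f(x) = 1 - cos(x)   ⇒   f'(x) = sin(x)
  g(x) = x   ⇒   g'(x) = 1
  lim(x→0) f'(x)/g'(x) = lim(x→0) (sin(x))/(1)
  = 0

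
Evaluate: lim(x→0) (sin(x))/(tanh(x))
This is a 0/0 indeterminate form.

Apply L'Hôpital's rule: differentiate numerator and denominator separately.
  f(x) = sin(x)   ⇒   f'(x) = cos(x)
  g(x) = tanh(x)   ⇒   g'(x) = 1 - tanh(x)^2
  lim(x→0) f'(x)/g'(x) = lim(x→0) (cos(x))/(1 - tanh(x)^2)
  = 1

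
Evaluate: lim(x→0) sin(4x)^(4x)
This is an exponential indeterminate form.

For exponential indeterminate forms, take the natural log:
  Let L = lim(x→0) sin(4x)^(4x)
  Then ln(L) = lim(x→0) [exponent × ln(base)]
  Evaluate using L'Hôpital or standard limits, then exponentiate.
  L = 1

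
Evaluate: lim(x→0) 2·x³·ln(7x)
This is a 0·∞ indeterminate form.

Rewrite 0·∞ as a quotient (0/0 or ∞/∞ form), then apply L'Hôpital's rule:
  lim(x→0) 2·x³·ln(7x) = 0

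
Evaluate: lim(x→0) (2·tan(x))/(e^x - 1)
This is a 0/0 indeterminate form.

Apply L'Hôpital's rule: differentiate numerator and denominator separately.
  f(x) = 2·tan(x)   ⇒   f'(x) = 2·tan(x)^2 + 2
  g(x) = e^(x) - 1   ⇒   g'(x) = e^(x)
  lim(x→0) f'(x)/g'(x) = lim(x→0) (2·tan(x)^2 + 2)/(e^(x))
  = 2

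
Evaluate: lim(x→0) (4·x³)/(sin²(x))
This is a 0/0 indeterminate form.

Apply L'Hôpital's rule: differentiate numerator and denominator separately.
  f(x) = 4·x^3   ⇒   f'(x) = 12·x^2
  g(x) = sin(x)^2   ⇒   g'(x) = 2·sin(x)·cos(x)
  lim(x→0) f'(x)/g'(x) = lim(x→0) (12·x^2)/(2·sin(x)·cos(x))
  = 0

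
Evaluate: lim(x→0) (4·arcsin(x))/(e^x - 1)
This is a 0/0 indeterminate form.

Apply L'Hôpital's rule: differentiate numerator and denominator separately.
  f(x) = 4·asin(x)   ⇒   f'(x) = 4/sqrt(1 - x^2)
  g(x) = e^(x) - 1   ⇒   g'(x) = e^(x)
  lim(x→0) f'(x)/g'(x) = lim(x→0) (4/sqrt(1 - x^2))/(e^(x))
  = 4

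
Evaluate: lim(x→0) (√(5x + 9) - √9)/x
This is a standard limit.

Factor or rationalize the expression:
  lim(x→0) (√(5x + 9) - √9)/x = 5/6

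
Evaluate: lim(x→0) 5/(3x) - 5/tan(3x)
This is an ∞-∞ indeterminate form.

Combine fractions or rationalize to convert ∞-∞ to 0/0 form:
  lim(x→0) 5/(3x) - 5/tan(3x) = 0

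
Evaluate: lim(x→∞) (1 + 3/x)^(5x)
This is an exponential indeterminate form.

For exponential indeterminate forms, take the natural log:
  Let L = lim(x→∞) (1 + 3/x)^(5x)
  Then ln(L) = lim(x→∞) [exponent × ln(base)]
  Evaluate using L'Hôpital or standard limits, then exponentiate.
  L = e^(15)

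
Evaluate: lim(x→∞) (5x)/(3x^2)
This is an ∞/∞ indeterminate form.

Apply L'Hôpital's rule: differentiate numerator and denominator separately.
  f(x) = 5·x   ⇒   f'(x) = 5
  g(x) = 3·x^2   ⇒   g'(x) = 6·x
  lim(x→∞) f'(x)/g'(x) = lim(x→∞) (5)/(6·x)
  = 0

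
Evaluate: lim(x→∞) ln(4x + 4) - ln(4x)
This is an ∞-∞ indeterminate form.

Combine fractions or rationalize to convert ∞-∞ to 0/0 form:
  lim(x→∞) ln(4x + 4) - ln(4x) = 0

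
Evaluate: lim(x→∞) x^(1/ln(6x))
This is an exponential indeterminate form.

For exponential indeterminate forms, take the natural log:
  Let L = lim(x→∞) x^(1/ln(6x))
  Then ln(L) = lim(x→∞) [exponent × ln(base)]
  Evaluate using L'Hôpital or standard limits, then exponentiate.
  L = e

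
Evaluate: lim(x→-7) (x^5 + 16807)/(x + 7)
This is a standard limit.

Factor or rationalize the expression:
  lim(x→-7) (x^5 + 16807)/(x + 7) = 12005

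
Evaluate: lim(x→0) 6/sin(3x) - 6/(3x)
This is an ∞-∞ indeterminate form.

Combine fractions or rationalize to convert ∞-∞ to 0/0 form:
  lim(x→0) 6/sin(3x) - 6/(3x) = 0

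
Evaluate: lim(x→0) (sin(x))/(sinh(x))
This is a 0/0 indeterminate form.

Apply L'Hôpital's rule: differentiate numerator and denominator separately.
  f(x) = sin(x)   ⇒   f'(x) = cos(x)
  g(x) = sinh(x)   ⇒   g'(x) = cosh(x)
  lim(x→0) f'(x)/g'(x) = lim(x→0) (cos(x))/(cosh(x))
  = 1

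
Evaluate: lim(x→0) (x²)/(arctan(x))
This is a 0/0 indeterminate form.

Apply L'Hôpital's rule: differentiate numerator and denominator separately.
  f(x) = x^2   ⇒   f'(x) = 2·x
  g(x) = atan(x)   ⇒   g'(x) = 1/(x^2 + 1)
  lim(x→0) f'(x)/g'(x) = lim(x→0) (2·x)/(1/(x^2 + 1))
  = 0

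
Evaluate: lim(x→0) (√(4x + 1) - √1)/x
This is a standard limit.

Factor or rationalize the expression:
  lim(x→0) (√(4x + 1) - √1)/x = 2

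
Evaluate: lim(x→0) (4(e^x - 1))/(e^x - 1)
This is a 0/0 indeterminate form.

Apply L'Hôpital's rule: differentiate numerator and denominator separately.
  f(x) = 4·e^(x) - 4   ⇒   f'(x) = 4·e^(x)
  g(x) = e^(x) - 1   ⇒   g'(x) = e^(x)
  lim(x→0) f'(x)/g'(x) = lim(x→0) (4·e^(x))/(e^(x))
  = 4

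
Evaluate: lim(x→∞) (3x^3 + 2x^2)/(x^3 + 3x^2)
This is an ∞/∞ indeterminate form.

Apply L'Hôpital's rule: differentiate numerator and denominator separately.
  f(x) = 3·x^3 + 2·x^2   ⇒   f'(x) = 9·x^2 + 4·x
  g(x) = x^3 + 3·x^2   ⇒   g'(x) = 3·x^2 + 6·x
  lim(x→∞) f'(x)/g'(x) = lim(x→∞) (9·x^2 + 4·x)/(3·x^2 + 6·x)
  = 3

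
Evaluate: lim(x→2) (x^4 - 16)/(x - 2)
This is a standard limit.

Factor or rationalize the expression:
  lim(x→2) (x^4 - 16)/(x - 2) = 32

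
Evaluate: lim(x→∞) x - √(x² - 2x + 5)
This is an ∞-∞ indeterminate form.

Combine fractions or rationalize to convert ∞-∞ to 0/0 form:
  lim(x→∞) x - √(x² - 2x + 5) = 1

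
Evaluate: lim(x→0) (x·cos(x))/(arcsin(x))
This is a 0/0 indeterminate form.

Apply L'Hôpital's rule: differentiate numerator and denominator separately.
  f(x) = x·cos(x)   ⇒   f'(x) = -x·sin(x) + cos(x)
  g(x) = asin(x)   ⇒   g'(x) = 1/sqrt(1 - x^2)
  lim(x→0) f'(x)/g'(x) = lim(x→0) (-x·sin(x) + cos(x))/(1/sqrt(1 - x^2))
  = 1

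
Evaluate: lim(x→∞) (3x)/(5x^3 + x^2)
This is an ∞/∞ indeterminate form.

Apply L'Hôpital's rule: differentiate numerator and denominator separately.
  f(x) = 3·x   ⇒   f'(x) = 3
  g(x) = 5·x^3 + x^2   ⇒   g'(x) = 15·x^2 + 2·x
  lim(x→∞) f'(x)/g'(x) = lim(x→∞) (3)/(15·x^2 + 2·x)
  = 0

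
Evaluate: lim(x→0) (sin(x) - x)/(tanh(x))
This is a 0/0 indeterminate form.

Apply L'Hôpital's rule: differentiate numerator and denominator separately.
  f(x) = -x + sin(x)   ⇒   f'(x) = cos(x) - 1
  g(x) = tanh(x)   ⇒   g'(x) = 1 - tanh(x)^2
  lim(x→0) f'(x)/g'(x) = lim(x→0) (cos(x) - 1)/(1 - tanh(x)^2)
  = 0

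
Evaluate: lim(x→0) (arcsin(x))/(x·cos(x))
This is a 0/0 indeterminate form.

Apply L'Hôpital's rule: differentiate numerator and denominator separately.
  f(x) = asin(x)   ⇒   f'(x) = 1/sqrt(1 - x^2)
  g(x) = x·cos(x)   ⇒   g'(x) = -x·sin(x) + cos(x)
  lim(x→0) f'(x)/g'(x) = lim(x→0) (1/sqrt(1 - x^2))/(-x·sin(x) + cos(x))
  = 1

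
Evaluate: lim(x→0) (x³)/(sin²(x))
This is a 0/0 indeterminate form.

Apply L'Hôpital's rule: differentiate numerator and denominator separately.
  f(x) = x^3   ⇒   f'(x) = 3·x^2
  g(x) = sin(x)^2   ⇒   g'(x) = 2·sin(x)·cos(x)
  lim(x→0) f'(x)/g'(x) = lim(x→0) (3·x^2)/(2·sin(x)·cos(x))
  = 0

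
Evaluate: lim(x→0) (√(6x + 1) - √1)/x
This is a standard limit.

Factor or rationalize the expression:
  lim(x→0) (√(6x + 1) - √1)/x = 3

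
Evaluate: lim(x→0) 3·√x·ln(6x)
This is a 0·∞ indeterminate form.

Rewrite 0·∞ as a quotient (0/0 or ∞/∞ form), then apply L'Hôpital's rule:
  lim(x→0) 3·√x·ln(6x) = 0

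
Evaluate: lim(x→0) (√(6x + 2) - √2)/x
This is a standard limit.

Factor or rationalize the expression:
  lim(x→0) (√(6x + 2) - √2)/x = 3·sqrt(2)/2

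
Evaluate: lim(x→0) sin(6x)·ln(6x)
This is a 0·∞ indeterminate form.

Rewrite 0·∞ as a quotient (0/0 or ∞/∞ form), then apply L'Hôpital's rule:
  lim(x→0) sin(6x)·ln(6x) = 0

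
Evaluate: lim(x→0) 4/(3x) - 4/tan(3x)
This is an ∞-∞ indeterminate form.

Combine fractions or rationalize to convert ∞-∞ to 0/0 form:
  lim(x→0) 4/(3x) - 4/tan(3x) = 0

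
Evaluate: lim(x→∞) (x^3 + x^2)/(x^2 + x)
This is an ∞/∞ indeterminate form.

Apply L'Hôpital's rule: differentiate numerator and denominator separately.
  f(x) = x^3 + x^2   ⇒   f'(x) = 3·x^2 + 2·x
  g(x) = x^2 + x   ⇒   g'(x) = 2·x + 1
  lim(x→∞) f'(x)/g'(x) = lim(x→∞) (3·x^2 + 2·x)/(2·x + 1)
  = ∞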